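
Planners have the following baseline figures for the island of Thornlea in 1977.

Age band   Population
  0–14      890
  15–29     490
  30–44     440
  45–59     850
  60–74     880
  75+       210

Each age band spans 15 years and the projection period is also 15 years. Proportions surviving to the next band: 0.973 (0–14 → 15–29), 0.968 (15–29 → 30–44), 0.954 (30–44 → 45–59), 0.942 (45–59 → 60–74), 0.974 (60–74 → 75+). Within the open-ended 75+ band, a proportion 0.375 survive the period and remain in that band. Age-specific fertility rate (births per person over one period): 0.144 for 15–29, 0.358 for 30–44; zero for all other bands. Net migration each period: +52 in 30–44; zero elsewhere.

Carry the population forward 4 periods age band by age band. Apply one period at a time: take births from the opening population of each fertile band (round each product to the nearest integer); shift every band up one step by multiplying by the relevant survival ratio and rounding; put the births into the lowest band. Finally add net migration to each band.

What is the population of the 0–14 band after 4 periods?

After projecting period 1:
Births: 490 × 0.144 = 71, 440 × 0.358 = 158 — total 229
15–29: 890 × 0.973 = 866
30–44: 490 × 0.968 = 474
45–59: 440 × 0.954 = 420
60–74: 850 × 0.942 = 801
75+: 880 × 0.974 + 210 × 0.375 = 857 + 79 = 936
Net migration: 30–44 + 52 → 526
Giving 229 / 866 / 526 / 420 / 801 / 936.
After projecting period 2:
Births: 866 × 0.144 = 125, 526 × 0.358 = 188 — total 313
15–29: 229 × 0.973 = 223
30–44: 866 × 0.968 = 838
45–59: 526 × 0.954 = 502
60–74: 420 × 0.942 = 396
75+: 801 × 0.974 + 936 × 0.375 = 780 + 351 = 1131
Net migration: 30–44 + 52 → 890
Giving 313 / 223 / 890 / 502 / 396 / 1131.
After projecting period 3:
Births: 223 × 0.144 = 32, 890 × 0.358 = 319 — total 351
15–29: 313 × 0.973 = 305
30–44: 223 × 0.968 = 216
45–59: 890 × 0.954 = 849
60–74: 502 × 0.942 = 473
75+: 396 × 0.974 + 1131 × 0.375 = 386 + 424 = 810
Net migration: 30–44 + 52 → 268
Giving 351 / 305 / 268 / 849 / 473 / 810.
After projecting period 4:
Births: 305 × 0.144 = 44, 268 × 0.358 = 96 — total 140
15–29: 351 × 0.973 = 342
30–44: 305 × 0.968 = 295
45–59: 268 × 0.954 = 256
60–74: 849 × 0.942 = 800
75+: 473 × 0.974 + 810 × 0.375 = 461 + 304 = 765
Net migration: 30–44 + 52 → 347
Giving 140 / 342 / 347 / 256 / 800 / 765.

140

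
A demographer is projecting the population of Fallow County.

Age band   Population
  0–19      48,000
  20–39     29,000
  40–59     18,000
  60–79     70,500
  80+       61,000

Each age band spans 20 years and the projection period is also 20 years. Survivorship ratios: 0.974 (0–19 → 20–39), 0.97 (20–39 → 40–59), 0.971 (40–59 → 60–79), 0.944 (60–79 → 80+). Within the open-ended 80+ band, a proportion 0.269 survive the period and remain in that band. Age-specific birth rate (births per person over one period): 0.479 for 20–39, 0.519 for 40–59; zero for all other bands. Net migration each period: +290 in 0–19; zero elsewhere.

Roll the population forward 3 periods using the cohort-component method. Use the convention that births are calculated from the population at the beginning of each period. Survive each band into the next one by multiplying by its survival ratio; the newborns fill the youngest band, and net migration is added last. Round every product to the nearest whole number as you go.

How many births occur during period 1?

[period 1]
Births: 29000 × 0.479 = 13891  |  18000 × 0.519 = 9342 ⇒ total 23233
20–39: 48000 × 0.974 = 46752
40–59: 29000 × 0.97 = 28130
60–79: 18000 × 0.971 = 17478
80+: 70500 × 0.944 + 61000 × 0.269 = 66552 + 16409 = 82961
Net migration: 0–19 + 290 → 23523
End of period: [23523, 46752, 28130, 17478, 82961]

23233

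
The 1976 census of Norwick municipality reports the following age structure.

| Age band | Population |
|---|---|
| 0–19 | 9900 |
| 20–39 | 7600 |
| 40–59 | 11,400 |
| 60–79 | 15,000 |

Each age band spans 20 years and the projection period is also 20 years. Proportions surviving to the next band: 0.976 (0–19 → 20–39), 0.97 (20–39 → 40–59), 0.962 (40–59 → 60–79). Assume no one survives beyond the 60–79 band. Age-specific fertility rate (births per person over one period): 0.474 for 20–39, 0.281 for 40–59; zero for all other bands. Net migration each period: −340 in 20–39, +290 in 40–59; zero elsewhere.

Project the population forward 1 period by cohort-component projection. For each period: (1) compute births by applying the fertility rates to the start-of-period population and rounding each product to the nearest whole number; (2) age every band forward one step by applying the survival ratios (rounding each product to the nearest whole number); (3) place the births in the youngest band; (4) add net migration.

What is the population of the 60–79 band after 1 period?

Let group 1 be 0–19 through group 4 = 60–79.
— Period 1 —
Births: 7600 * 0.474 = 3602  |  11400 * 0.281 = 3203 → 6805
Group 2: 9900 * 0.976 = 9662
Group 3: 7600 * 0.97 = 7372
Group 4: 11400 * 0.962 = 10967
Net migration: Group 2 − 340 → 9322; Group 3 + 290 → 7662
→ [6805, 9322, 7662, 10967]

10967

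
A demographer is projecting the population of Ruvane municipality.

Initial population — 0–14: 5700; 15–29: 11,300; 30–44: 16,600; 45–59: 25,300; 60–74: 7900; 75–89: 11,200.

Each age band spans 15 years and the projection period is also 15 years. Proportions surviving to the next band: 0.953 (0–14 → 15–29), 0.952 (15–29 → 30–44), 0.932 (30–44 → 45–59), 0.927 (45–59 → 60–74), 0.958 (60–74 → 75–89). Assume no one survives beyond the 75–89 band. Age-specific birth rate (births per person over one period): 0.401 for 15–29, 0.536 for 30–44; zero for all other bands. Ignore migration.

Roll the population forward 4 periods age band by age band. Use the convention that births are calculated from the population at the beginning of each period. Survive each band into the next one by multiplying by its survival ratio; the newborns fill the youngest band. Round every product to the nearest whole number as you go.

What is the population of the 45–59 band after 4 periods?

11355

Period 1:
Births: 11300 × 0.401 = 4531, 16600 × 0.536 = 8898 — total 13429
15–29: 5700 × 0.953 = 5432
30–44: 11300 × 0.952 = 10758
45–59: 16600 × 0.932 = 15471
60–74: 25300 × 0.927 = 23453
75–89: 7900 × 0.958 = 7568
End of period: [13429, 5432, 10758, 15471, 23453, 7568]
Period 2:
Births: 5432 × 0.401 = 2178, 10758 × 0.536 = 5766 — total 7944
15–29: 13429 × 0.953 = 12798
30–44: 5432 × 0.952 = 5171
45–59: 10758 × 0.932 = 10026
60–74: 15471 × 0.927 = 14342
75–89: 23453 × 0.958 = 22468
End of period: [7944, 12798, 5171, 10026, 14342, 22468]
Period 3:
Births: 12798 × 0.401 = 5132, 5171 × 0.536 = 2772 — total 7904
15–29: 7944 × 0.953 = 7571
30–44: 12798 × 0.952 = 12184
45–59: 5171 × 0.932 = 4819
60–74: 10026 × 0.927 = 9294
75–89: 14342 × 0.958 = 13740
End of period: [7904, 7571, 12184, 4819, 9294, 13740]
Period 4:
Births: 7571 × 0.401 = 3036, 12184 × 0.536 = 6531 — total 9567
15–29: 7904 × 0.953 = 7533
30–44: 7571 × 0.952 = 7208
45–59: 12184 × 0.932 = 11355
60–74: 4819 × 0.927 = 4467
75–89: 9294 × 0.958 = 8904
End of period: [9567, 7533, 7208, 11355, 4467, 8904]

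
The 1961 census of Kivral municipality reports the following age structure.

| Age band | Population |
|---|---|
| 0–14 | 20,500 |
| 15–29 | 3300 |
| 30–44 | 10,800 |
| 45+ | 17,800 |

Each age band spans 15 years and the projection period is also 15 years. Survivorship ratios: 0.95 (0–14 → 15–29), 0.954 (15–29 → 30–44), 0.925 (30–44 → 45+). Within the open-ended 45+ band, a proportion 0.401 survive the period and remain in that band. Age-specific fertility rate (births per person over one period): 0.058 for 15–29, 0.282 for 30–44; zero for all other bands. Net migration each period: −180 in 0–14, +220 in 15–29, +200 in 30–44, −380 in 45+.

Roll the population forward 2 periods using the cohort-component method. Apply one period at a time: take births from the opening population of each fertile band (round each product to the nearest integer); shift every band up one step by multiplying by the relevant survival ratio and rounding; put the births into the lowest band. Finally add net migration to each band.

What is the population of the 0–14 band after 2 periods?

1906

— Period 1 —
Births: 3300 × 0.058 = 191, 10800 × 0.282 = 3046 ⇒ total 3237
15–29: 20500 × 0.95 = 19475
30–44: 3300 × 0.954 = 3148
45+: 10800 × 0.925 + 17800 × 0.401 = 9990 + 7138 = 17128
Net migration: 0–14 − 180 → 3057; 15–29 + 220 → 19695; 30–44 + 200 → 3348; 45+ − 380 → 16748
→ [3057, 19695, 3348, 16748]
— Period 2 —
Births: 19695 × 0.058 = 1142, 3348 × 0.282 = 944 ⇒ total 2086
15–29: 3057 × 0.95 = 2904
30–44: 19695 × 0.954 = 18789
45+: 3348 × 0.925 + 16748 × 0.401 = 3097 + 6716 = 9813
Net migration: 0–14 − 180 → 1906; 15–29 + 220 → 3124; 30–44 + 200 → 18989; 45+ − 380 → 9433
→ [1906, 3124, 18989, 9433]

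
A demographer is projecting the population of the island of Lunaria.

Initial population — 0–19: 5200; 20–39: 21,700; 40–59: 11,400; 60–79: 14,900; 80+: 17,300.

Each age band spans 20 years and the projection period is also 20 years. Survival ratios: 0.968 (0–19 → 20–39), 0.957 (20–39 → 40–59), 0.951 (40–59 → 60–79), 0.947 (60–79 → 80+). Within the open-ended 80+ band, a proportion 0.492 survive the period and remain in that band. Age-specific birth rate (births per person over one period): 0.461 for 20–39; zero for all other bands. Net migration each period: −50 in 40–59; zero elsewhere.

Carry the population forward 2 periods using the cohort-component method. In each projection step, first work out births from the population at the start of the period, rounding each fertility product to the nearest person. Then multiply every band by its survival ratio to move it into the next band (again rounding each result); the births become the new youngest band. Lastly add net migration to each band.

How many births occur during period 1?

Call the bands 1 to 5, youngest first.
Period 1:
Births: 21700 × 0.461 = 10004
Band 2: 5200 × 0.968 = 5034
Band 3: 21700 × 0.957 = 20767
Band 4: 11400 × 0.951 = 10841
Band 5: 14900 × 0.947 + 17300 × 0.492 = 14110 + 8512 = 22622
Net migration: Band 3 − 50 → 20717
Population now: 0–19=10004, 20–39=5034, 40–59=20717, 60–79=10841, 80+=22622

10004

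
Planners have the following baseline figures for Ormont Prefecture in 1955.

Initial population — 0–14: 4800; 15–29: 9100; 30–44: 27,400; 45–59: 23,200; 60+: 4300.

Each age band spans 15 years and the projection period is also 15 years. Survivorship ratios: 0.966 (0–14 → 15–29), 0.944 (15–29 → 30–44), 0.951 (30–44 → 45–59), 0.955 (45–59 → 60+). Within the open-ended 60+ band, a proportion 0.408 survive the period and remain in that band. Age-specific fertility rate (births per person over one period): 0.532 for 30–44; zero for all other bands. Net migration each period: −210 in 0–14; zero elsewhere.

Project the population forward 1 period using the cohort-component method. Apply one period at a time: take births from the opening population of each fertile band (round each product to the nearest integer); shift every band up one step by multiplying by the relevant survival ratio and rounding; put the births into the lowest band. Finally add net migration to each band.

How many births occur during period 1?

Call the bands 1 to 5, youngest first.
[period 1]
Births: 27400 * 0.532 = 14577
Band 2: 4800 * 0.966 = 4637
Band 3: 9100 * 0.944 = 8590
Band 4: 27400 * 0.951 = 26057
Band 5: 23200 * 0.955 + 4300 * 0.408 = 22156 + 1754 = 23910
Net migration: Band 1 − 210 → 14367
→ [14367, 4637, 8590, 26057, 23910]

14577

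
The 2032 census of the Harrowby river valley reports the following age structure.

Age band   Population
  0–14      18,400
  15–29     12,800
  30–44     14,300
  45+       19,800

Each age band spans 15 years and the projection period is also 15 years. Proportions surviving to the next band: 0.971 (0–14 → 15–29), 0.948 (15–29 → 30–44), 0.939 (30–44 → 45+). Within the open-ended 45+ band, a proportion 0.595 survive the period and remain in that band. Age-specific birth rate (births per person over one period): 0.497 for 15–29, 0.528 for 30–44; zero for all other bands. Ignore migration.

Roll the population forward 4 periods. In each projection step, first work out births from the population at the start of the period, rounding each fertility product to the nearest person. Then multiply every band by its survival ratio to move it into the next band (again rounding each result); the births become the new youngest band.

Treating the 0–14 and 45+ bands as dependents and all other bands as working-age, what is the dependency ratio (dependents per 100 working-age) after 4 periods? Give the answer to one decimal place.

153.6

Numbering the bands 1..4 from youngest to oldest:
[period 1]
Births: 12800 * 0.497 = 6362  |  14300 * 0.528 = 7550 ⇒ total 13912
Band 2: 18400 * 0.971 = 17866
Band 3: 12800 * 0.948 = 12134
Band 4: 14300 * 0.939 + 19800 * 0.595 = 13428 + 11781 = 25209
Giving 13912 / 17866 / 12134 / 25209.
[period 2]
Births: 17866 * 0.497 = 8879  |  12134 * 0.528 = 6407 ⇒ total 15286
Band 2: 13912 * 0.971 = 13509
Band 3: 17866 * 0.948 = 16937
Band 4: 12134 * 0.939 + 25209 * 0.595 = 11394 + 14999 = 26393
Giving 15286 / 13509 / 16937 / 26393.
[period 3]
Births: 13509 * 0.497 = 6714  |  16937 * 0.528 = 8943 ⇒ total 15657
Band 2: 15286 * 0.971 = 14843
Band 3: 13509 * 0.948 = 12807
Band 4: 16937 * 0.939 + 26393 * 0.595 = 15904 + 15704 = 31608
Giving 15657 / 14843 / 12807 / 31608.
[period 4]
Births: 14843 * 0.497 = 7377  |  12807 * 0.528 = 6762 ⇒ total 14139
Band 2: 15657 * 0.971 = 15203
Band 3: 14843 * 0.948 = 14071
Band 4: 12807 * 0.939 + 31608 * 0.595 = 12026 + 18807 = 30833
Giving 14139 / 15203 / 14071 / 30833.
Dependents (band 0–14 + band 45+) = 14139 + 30833 = 44972; working-age = 29274; ratio = 44972/29274 × 100 = 153.6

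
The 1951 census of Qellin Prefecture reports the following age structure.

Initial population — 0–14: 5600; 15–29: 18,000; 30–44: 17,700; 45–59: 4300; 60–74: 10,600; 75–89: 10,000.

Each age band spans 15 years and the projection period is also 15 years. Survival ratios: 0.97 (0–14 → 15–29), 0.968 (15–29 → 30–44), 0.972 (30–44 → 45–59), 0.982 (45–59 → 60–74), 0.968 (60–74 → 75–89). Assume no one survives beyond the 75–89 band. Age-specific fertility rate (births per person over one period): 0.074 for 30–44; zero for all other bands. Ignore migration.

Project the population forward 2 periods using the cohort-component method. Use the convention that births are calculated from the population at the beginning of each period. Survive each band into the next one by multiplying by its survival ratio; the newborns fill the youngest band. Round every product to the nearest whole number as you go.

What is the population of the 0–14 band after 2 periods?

1289

[period 1]
Births: 17700 × 0.074 = 1310
15–29: 5600 × 0.97 = 5432
30–44: 18000 × 0.968 = 17424
45–59: 17700 × 0.972 = 17204
60–74: 4300 × 0.982 = 4223
75–89: 10600 × 0.968 = 10261
→ [1310, 5432, 17424, 17204, 4223, 10261]
[period 2]
Births: 17424 × 0.074 = 1289
15–29: 1310 × 0.97 = 1271
30–44: 5432 × 0.968 = 5258
45–59: 17424 × 0.972 = 16936
60–74: 17204 × 0.982 = 16894
75–89: 4223 × 0.968 = 4088
→ [1289, 1271, 5258, 16936, 16894, 4088]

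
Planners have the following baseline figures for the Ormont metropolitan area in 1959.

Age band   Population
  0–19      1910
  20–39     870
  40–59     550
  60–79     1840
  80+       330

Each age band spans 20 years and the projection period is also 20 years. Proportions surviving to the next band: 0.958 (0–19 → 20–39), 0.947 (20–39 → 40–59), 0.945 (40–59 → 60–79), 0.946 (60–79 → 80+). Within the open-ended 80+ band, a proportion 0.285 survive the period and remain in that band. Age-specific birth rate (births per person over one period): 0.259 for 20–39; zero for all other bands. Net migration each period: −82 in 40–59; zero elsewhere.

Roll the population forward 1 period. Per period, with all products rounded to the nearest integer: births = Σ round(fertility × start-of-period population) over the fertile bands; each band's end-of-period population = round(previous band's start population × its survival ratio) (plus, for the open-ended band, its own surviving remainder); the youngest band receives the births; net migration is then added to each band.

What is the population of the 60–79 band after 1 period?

Numbering the bands 1..5 from youngest to oldest:
— Period 1 —
Births: 870 × 0.259 = 225
Band 2: 1910 × 0.958 = 1830
Band 3: 870 × 0.947 = 824
Band 4: 550 × 0.945 = 520
Band 5: 1840 × 0.946 + 330 × 0.285 = 1741 + 94 = 1835
Net migration: Band 3 − 82 → 742
→ [225, 1830, 742, 520, 1835]

520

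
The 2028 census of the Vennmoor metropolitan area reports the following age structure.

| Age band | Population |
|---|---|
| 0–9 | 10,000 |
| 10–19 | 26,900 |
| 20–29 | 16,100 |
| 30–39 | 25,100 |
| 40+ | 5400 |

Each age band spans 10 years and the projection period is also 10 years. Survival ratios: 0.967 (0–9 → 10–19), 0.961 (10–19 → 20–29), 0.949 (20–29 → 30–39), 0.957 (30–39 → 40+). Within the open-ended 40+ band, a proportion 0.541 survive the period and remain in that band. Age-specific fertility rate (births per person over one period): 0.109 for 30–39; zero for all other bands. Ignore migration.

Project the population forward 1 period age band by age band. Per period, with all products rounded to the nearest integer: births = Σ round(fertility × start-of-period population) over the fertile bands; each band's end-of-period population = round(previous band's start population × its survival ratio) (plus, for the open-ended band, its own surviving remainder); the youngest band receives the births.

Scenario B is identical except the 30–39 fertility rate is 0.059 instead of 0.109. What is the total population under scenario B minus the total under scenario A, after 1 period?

Period 1.
Births: 25100 * 0.109 = 2736
10–19: 10000 * 0.967 = 9670
20–29: 26900 * 0.961 = 25851
30–39: 16100 * 0.949 = 15279
40+: 25100 * 0.957 + 5400 * 0.541 = 24021 + 2921 = 26942
Population now: 0–9=2736, 10–19=9670, 20–29=25851, 30–39=15279, 40+=26942
Scenario A total after 1 period: 80478
Scenario B projection —
Period 1.
Births: 25100 * 0.059 = 1481
10–19: 10000 * 0.967 = 9670
20–29: 26900 * 0.961 = 25851
30–39: 16100 * 0.949 = 15279
40+: 25100 * 0.957 + 5400 * 0.541 = 24021 + 2921 = 26942
Population now: 0–9=1481, 10–19=9670, 20–29=25851, 30–39=15279, 40+=26942
Scenario B total after 1 period: 79223
Difference B − A = 79223 − 80478 = -1255

-1255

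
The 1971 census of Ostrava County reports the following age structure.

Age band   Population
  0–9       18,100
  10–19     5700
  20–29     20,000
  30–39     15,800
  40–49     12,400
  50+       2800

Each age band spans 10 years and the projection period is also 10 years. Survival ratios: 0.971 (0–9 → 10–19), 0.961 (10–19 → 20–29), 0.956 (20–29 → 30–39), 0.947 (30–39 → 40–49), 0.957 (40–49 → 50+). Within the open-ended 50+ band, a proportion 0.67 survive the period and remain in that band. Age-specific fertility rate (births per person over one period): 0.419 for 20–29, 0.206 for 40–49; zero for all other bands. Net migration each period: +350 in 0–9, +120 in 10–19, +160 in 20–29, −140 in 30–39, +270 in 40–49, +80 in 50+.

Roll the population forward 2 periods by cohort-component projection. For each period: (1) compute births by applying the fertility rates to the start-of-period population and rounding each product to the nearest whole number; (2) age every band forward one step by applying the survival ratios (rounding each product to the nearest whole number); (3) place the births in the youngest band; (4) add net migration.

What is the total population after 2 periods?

81505

After projecting period 1:
Births: 20000 * 0.419 = 8380, 12400 * 0.206 = 2554 → total 10934
10–19: 18100 * 0.971 = 17575
20–29: 5700 * 0.961 = 5478
30–39: 20000 * 0.956 = 19120
40–49: 15800 * 0.947 = 14963
50+: 12400 * 0.957 + 2800 * 0.67 = 11867 + 1876 = 13743
Net migration: 0–9 + 350 → 11284; 10–19 + 120 → 17695; 20–29 + 160 → 5638; 30–39 − 140 → 18980; 40–49 + 270 → 15233; 50+ + 80 → 13823
End of period: [11284, 17695, 5638, 18980, 15233, 13823]
After projecting period 2:
Births: 5638 * 0.419 = 2362, 15233 * 0.206 = 3138 → total 5500
10–19: 11284 * 0.971 = 10957
20–29: 17695 * 0.961 = 17005
30–39: 5638 * 0.956 = 5390
40–49: 18980 * 0.947 = 17974
50+: 15233 * 0.957 + 13823 * 0.67 = 14578 + 9261 = 23839
Net migration: 0–9 + 350 → 5850; 10–19 + 120 → 11077; 20–29 + 160 → 17165; 30–39 − 140 → 5250; 40–49 + 270 → 18244; 50+ + 80 → 23919
End of period: [5850, 11077, 17165, 5250, 18244, 23919]
Total after period 2: 5850 + 11077 + 17165 + 5250 + 18244 + 23919 = 81505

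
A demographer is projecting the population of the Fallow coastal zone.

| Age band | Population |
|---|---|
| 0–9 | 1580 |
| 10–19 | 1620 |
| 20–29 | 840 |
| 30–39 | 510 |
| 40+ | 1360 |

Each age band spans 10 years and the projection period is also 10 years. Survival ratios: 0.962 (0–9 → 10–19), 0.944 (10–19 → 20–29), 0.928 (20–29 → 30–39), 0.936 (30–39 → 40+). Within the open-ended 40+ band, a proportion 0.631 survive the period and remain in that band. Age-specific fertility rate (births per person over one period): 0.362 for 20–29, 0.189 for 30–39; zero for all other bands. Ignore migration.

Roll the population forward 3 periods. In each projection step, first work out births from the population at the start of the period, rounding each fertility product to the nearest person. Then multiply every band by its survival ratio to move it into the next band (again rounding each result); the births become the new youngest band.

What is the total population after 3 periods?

Period 1.
Births: 840 × 0.362 = 304, 510 × 0.189 = 96 → 400
10–19: 1580 × 0.962 = 1520
20–29: 1620 × 0.944 = 1529
30–39: 840 × 0.928 = 780
40+: 510 × 0.936 + 1360 × 0.631 = 477 + 858 = 1335
Population now: 0–9=400, 10–19=1520, 20–29=1529, 30–39=780, 40+=1335
Period 2.
Births: 1529 × 0.362 = 553, 780 × 0.189 = 147 → 700
10–19: 400 × 0.962 = 385
20–29: 1520 × 0.944 = 1435
30–39: 1529 × 0.928 = 1419
40+: 780 × 0.936 + 1335 × 0.631 = 730 + 842 = 1572
Population now: 0–9=700, 10–19=385, 20–29=1435, 30–39=1419, 40+=1572
Period 3.
Births: 1435 × 0.362 = 519, 1419 × 0.189 = 268 → 787
10–19: 700 × 0.962 = 673
20–29: 385 × 0.944 = 363
30–39: 1435 × 0.928 = 1332
40+: 1419 × 0.936 + 1572 × 0.631 = 1328 + 992 = 2320
Population now: 0–9=787, 10–19=673, 20–29=363, 30–39=1332, 40+=2320
Total after period 3: 787 + 673 + 363 + 1332 + 2320 = 5475

5475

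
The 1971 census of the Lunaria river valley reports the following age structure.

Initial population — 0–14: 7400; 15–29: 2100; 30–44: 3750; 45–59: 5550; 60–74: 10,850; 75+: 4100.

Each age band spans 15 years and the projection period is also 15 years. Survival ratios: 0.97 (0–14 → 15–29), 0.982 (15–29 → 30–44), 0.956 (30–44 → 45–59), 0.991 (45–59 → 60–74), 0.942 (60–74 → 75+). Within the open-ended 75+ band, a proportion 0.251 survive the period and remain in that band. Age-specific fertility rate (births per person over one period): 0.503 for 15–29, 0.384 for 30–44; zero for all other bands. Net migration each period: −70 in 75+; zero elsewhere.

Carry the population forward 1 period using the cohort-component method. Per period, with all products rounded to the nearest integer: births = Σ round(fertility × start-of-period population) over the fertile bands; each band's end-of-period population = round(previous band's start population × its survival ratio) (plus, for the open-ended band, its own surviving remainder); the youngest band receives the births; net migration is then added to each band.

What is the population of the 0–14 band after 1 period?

(Bands numbered youngest = 1 to oldest = 6.)
— Period 1 —
Births: 2100 * 0.503 = 1056 ; 3750 * 0.384 = 1440 ⇒ total 2496
Band 2: 7400 * 0.97 = 7178
Band 3: 2100 * 0.982 = 2062
Band 4: 3750 * 0.956 = 3585
Band 5: 5550 * 0.991 = 5500
Band 6: 10850 * 0.942 + 4100 * 0.251 = 10221 + 1029 = 11250
Net migration: Band 6 − 70 → 11180
End of period: [2496, 7178, 2062, 3585, 5500, 11180]

2496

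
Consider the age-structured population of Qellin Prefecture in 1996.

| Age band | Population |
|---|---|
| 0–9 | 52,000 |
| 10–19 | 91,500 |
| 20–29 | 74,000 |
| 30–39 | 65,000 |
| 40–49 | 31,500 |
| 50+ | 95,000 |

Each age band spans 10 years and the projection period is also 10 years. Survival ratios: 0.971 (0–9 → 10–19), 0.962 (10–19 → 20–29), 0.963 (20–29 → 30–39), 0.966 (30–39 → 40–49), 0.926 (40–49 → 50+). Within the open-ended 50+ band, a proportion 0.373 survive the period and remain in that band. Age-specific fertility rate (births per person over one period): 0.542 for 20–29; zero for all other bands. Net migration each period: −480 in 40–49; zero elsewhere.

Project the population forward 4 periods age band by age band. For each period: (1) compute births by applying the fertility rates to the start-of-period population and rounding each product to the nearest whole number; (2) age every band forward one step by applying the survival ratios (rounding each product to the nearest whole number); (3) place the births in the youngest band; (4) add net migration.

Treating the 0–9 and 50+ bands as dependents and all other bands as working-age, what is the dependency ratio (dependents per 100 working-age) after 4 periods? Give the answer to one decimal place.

86.6

Numbering the bands 1..6 from youngest to oldest:
— Period 1 —
Births: 74000 * 0.542 = 40108
Band 2: 52000 * 0.971 = 50492
Band 3: 91500 * 0.962 = 88023
Band 4: 74000 * 0.963 = 71262
Band 5: 65000 * 0.966 = 62790
Band 6: 31500 * 0.926 + 95000 * 0.373 = 29169 + 35435 = 64604
Net migration: Band 5 − 480 → 62310
Giving 40108 / 50492 / 88023 / 71262 / 62310 / 64604.
— Period 2 —
Births: 88023 * 0.542 = 47708
Band 2: 40108 * 0.971 = 38945
Band 3: 50492 * 0.962 = 48573
Band 4: 88023 * 0.963 = 84766
Band 5: 71262 * 0.966 = 68839
Band 6: 62310 * 0.926 + 64604 * 0.373 = 57699 + 24097 = 81796
Net migration: Band 5 − 480 → 68359
Giving 47708 / 38945 / 48573 / 84766 / 68359 / 81796.
— Period 3 —
Births: 48573 * 0.542 = 26327
Band 2: 47708 * 0.971 = 46324
Band 3: 38945 * 0.962 = 37465
Band 4: 48573 * 0.963 = 46776
Band 5: 84766 * 0.966 = 81884
Band 6: 68359 * 0.926 + 81796 * 0.373 = 63300 + 30510 = 93810
Net migration: Band 5 − 480 → 81404
Giving 26327 / 46324 / 37465 / 46776 / 81404 / 93810.
— Period 4 —
Births: 37465 * 0.542 = 20306
Band 2: 26327 * 0.971 = 25564
Band 3: 46324 * 0.962 = 44564
Band 4: 37465 * 0.963 = 36079
Band 5: 46776 * 0.966 = 45186
Band 6: 81404 * 0.926 + 93810 * 0.373 = 75380 + 34991 = 110371
Net migration: Band 5 − 480 → 44706
Giving 20306 / 25564 / 44564 / 36079 / 44706 / 110371.
Dependents (band 0–9 + band 50+) = 20306 + 110371 = 130677; working-age = 150913; ratio = 130677/150913 × 100 = 86.6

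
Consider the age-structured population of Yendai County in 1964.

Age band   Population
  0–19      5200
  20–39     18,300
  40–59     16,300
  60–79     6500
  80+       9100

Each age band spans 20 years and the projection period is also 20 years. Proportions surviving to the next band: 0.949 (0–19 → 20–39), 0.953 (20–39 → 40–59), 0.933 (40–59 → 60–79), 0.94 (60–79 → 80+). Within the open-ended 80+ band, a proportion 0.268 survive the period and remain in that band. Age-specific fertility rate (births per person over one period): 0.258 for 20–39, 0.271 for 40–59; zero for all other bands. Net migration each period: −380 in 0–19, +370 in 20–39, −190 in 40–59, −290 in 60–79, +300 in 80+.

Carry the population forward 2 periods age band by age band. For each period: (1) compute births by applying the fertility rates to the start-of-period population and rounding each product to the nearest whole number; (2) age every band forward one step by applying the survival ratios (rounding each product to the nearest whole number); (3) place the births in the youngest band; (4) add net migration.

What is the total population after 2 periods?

51710

Period 1.
Births: 18300 * 0.258 = 4721, 16300 * 0.271 = 4417 ⇒ total 9138
20–39: 5200 * 0.949 = 4935
40–59: 18300 * 0.953 = 17440
60–79: 16300 * 0.933 = 15208
80+: 6500 * 0.94 + 9100 * 0.268 = 6110 + 2439 = 8549
Net migration: 0–19 − 380 → 8758; 20–39 + 370 → 5305; 40–59 − 190 → 17250; 60–79 − 290 → 14918; 80+ + 300 → 8849
→ [8758, 5305, 17250, 14918, 8849]
Period 2.
Births: 5305 * 0.258 = 1369, 17250 * 0.271 = 4675 ⇒ total 6044
20–39: 8758 * 0.949 = 8311
40–59: 5305 * 0.953 = 5056
60–79: 17250 * 0.933 = 16094
80+: 14918 * 0.94 + 8849 * 0.268 = 14023 + 2372 = 16395
Net migration: 0–19 − 380 → 5664; 20–39 + 370 → 8681; 40–59 − 190 → 4866; 60–79 − 290 → 15804; 80+ + 300 → 16695
→ [5664, 8681, 4866, 15804, 16695]
Total after period 2: 5664 + 8681 + 4866 + 15804 + 16695 = 51710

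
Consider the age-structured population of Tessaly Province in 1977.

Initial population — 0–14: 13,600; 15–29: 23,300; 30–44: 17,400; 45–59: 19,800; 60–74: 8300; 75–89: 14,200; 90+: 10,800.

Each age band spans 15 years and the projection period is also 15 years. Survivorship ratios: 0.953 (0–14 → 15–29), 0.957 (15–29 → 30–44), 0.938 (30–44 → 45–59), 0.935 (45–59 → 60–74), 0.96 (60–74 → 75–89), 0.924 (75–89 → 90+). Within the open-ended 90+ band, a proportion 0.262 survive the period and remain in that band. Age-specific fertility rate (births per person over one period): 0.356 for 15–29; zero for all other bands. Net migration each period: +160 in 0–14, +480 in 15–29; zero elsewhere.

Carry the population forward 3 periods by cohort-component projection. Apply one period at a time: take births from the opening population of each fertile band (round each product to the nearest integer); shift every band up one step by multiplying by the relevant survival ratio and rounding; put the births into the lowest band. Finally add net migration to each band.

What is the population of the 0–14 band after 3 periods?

(Groups numbered youngest = 1 to oldest = 7.)
Period 1:
Births: 23300 × 0.356 = 8295
Group 2: 13600 × 0.953 = 12961
Group 3: 23300 × 0.957 = 22298
Group 4: 17400 × 0.938 = 16321
Group 5: 19800 × 0.935 = 18513
Group 6: 8300 × 0.96 = 7968
Group 7: 14200 × 0.924 + 10800 × 0.262 = 13121 + 2830 = 15951
Net migration: Group 1 + 160 → 8455; Group 2 + 480 → 13441
End of period: [8455, 13441, 22298, 16321, 18513, 7968, 15951]
Period 2:
Births: 13441 × 0.356 = 4785
Group 2: 8455 × 0.953 = 8058
Group 3: 13441 × 0.957 = 12863
Group 4: 22298 × 0.938 = 20916
Group 5: 16321 × 0.935 = 15260
Group 6: 18513 × 0.96 = 17772
Group 7: 7968 × 0.924 + 15951 × 0.262 = 7362 + 4179 = 11541
Net migration: Group 1 + 160 → 4945; Group 2 + 480 → 8538
End of period: [4945, 8538, 12863, 20916, 15260, 17772, 11541]
Period 3:
Births: 8538 × 0.356 = 3040
Group 2: 4945 × 0.953 = 4713
Group 3: 8538 × 0.957 = 8171
Group 4: 12863 × 0.938 = 12065
Group 5: 20916 × 0.935 = 19556
Group 6: 15260 × 0.96 = 14650
Group 7: 17772 × 0.924 + 11541 × 0.262 = 16421 + 3024 = 19445
Net migration: Group 1 + 160 → 3200; Group 2 + 480 → 5193
End of period: [3200, 5193, 8171, 12065, 19556, 14650, 19445]

3200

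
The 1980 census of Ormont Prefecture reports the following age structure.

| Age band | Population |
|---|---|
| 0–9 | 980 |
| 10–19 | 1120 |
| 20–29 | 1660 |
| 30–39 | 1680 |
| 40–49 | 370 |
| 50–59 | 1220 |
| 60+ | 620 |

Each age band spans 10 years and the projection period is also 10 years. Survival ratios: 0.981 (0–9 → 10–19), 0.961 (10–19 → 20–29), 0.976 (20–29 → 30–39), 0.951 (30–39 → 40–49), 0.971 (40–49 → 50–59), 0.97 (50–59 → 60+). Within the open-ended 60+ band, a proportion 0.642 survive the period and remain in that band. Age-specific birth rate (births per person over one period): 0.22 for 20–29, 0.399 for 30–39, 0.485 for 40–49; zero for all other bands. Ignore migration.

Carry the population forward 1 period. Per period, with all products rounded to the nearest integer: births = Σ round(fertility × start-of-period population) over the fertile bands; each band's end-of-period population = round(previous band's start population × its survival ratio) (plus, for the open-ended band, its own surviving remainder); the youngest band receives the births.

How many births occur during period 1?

Numbering the groups 1..7 from youngest to oldest:
[period 1]
Births: 1660 × 0.22 = 365  |  1680 × 0.399 = 670  |  370 × 0.485 = 179 → total 1214
Group 2: 980 × 0.981 = 961
Group 3: 1120 × 0.961 = 1076
Group 4: 1660 × 0.976 = 1620
Group 5: 1680 × 0.951 = 1598
Group 6: 370 × 0.971 = 359
Group 7: 1220 × 0.97 + 620 × 0.642 = 1183 + 398 = 1581
Giving 1214 / 961 / 1076 / 1620 / 1598 / 359 / 1581.

1214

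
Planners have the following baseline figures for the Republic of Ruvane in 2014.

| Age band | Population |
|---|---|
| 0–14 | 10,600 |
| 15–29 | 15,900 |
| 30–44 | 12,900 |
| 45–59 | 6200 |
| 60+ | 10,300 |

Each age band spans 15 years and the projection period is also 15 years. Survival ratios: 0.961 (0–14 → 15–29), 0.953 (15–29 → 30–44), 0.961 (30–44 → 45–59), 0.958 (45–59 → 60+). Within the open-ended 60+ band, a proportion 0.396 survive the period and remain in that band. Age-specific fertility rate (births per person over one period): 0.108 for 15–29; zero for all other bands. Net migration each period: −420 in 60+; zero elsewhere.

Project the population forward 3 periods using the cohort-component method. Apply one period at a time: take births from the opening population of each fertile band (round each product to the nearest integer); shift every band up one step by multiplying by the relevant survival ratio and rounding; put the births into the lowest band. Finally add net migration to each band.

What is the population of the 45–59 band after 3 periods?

Period 1:
Births: 15900 × 0.108 = 1717
15–29: 10600 × 0.961 = 10187
30–44: 15900 × 0.953 = 15153
45–59: 12900 × 0.961 = 12397
60+: 6200 × 0.958 + 10300 × 0.396 = 5940 + 4079 = 10019
Net migration: 60+ − 420 → 9599
End of period: [1717, 10187, 15153, 12397, 9599]
Period 2:
Births: 10187 × 0.108 = 1100
15–29: 1717 × 0.961 = 1650
30–44: 10187 × 0.953 = 9708
45–59: 15153 × 0.961 = 14562
60+: 12397 × 0.958 + 9599 × 0.396 = 11876 + 3801 = 15677
Net migration: 60+ − 420 → 15257
End of period: [1100, 1650, 9708, 14562, 15257]
Period 3:
Births: 1650 × 0.108 = 178
15–29: 1100 × 0.961 = 1057
30–44: 1650 × 0.953 = 1572
45–59: 9708 × 0.961 = 9329
60+: 14562 × 0.958 + 15257 × 0.396 = 13950 + 6042 = 19992
Net migration: 60+ − 420 → 19572
End of period: [178, 1057, 1572, 9329, 19572]

9329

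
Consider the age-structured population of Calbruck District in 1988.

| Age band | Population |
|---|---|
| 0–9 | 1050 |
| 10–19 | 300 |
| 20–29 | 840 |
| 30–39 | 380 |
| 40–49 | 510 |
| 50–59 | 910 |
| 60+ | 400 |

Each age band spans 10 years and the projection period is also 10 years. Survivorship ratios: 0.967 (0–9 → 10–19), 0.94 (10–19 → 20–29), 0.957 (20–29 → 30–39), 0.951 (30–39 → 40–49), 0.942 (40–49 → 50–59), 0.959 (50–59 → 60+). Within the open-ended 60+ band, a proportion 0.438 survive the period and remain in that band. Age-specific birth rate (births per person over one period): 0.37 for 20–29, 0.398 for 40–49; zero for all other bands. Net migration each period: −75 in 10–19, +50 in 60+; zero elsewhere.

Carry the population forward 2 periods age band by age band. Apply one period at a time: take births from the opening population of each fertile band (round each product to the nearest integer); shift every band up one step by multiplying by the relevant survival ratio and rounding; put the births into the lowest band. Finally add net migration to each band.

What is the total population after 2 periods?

3920

Call the groups 1 to 7, youngest first.
After projecting period 1:
Births: 840 × 0.37 = 311, 510 × 0.398 = 203 — total 514
Group 2: 1050 × 0.967 = 1015
Group 3: 300 × 0.94 = 282
Group 4: 840 × 0.957 = 804
Group 5: 380 × 0.951 = 361
Group 6: 510 × 0.942 = 480
Group 7: 910 × 0.959 + 400 × 0.438 = 873 + 175 = 1048
Net migration: Group 2 − 75 → 940; Group 7 + 50 → 1098
→ [514, 940, 282, 804, 361, 480, 1098]
After projecting period 2:
Births: 282 × 0.37 = 104, 361 × 0.398 = 144 — total 248
Group 2: 514 × 0.967 = 497
Group 3: 940 × 0.94 = 884
Group 4: 282 × 0.957 = 270
Group 5: 804 × 0.951 = 765
Group 6: 361 × 0.942 = 340
Group 7: 480 × 0.959 + 1098 × 0.438 = 460 + 481 = 941
Net migration: Group 2 − 75 → 422; Group 7 + 50 → 991
→ [248, 422, 884, 270, 765, 340, 991]
Total after period 2: 248 + 422 + 884 + 270 + 765 + 340 + 991 = 3920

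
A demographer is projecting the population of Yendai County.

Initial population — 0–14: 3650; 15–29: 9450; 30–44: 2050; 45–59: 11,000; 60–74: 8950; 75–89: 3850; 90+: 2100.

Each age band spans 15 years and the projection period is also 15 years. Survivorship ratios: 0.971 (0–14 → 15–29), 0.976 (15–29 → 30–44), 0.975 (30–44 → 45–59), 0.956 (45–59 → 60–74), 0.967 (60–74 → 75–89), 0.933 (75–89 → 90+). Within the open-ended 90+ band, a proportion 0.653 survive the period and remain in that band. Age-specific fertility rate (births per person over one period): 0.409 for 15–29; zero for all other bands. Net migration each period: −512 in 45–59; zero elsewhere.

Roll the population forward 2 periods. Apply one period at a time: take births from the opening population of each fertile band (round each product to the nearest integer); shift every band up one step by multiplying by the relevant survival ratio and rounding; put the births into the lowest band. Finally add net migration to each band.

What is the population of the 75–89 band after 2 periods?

10169

Call the bands 1 to 7, youngest first.
Period 1:
Births: 9450 * 0.409 = 3865
Band 2: 3650 * 0.971 = 3544
Band 3: 9450 * 0.976 = 9223
Band 4: 2050 * 0.975 = 1999
Band 5: 11000 * 0.956 = 10516
Band 6: 8950 * 0.967 = 8655
Band 7: 3850 * 0.933 + 2100 * 0.653 = 3592 + 1371 = 4963
Net migration: Band 4 − 512 → 1487
End of period: [3865, 3544, 9223, 1487, 10516, 8655, 4963]
Period 2:
Births: 3544 * 0.409 = 1449
Band 2: 3865 * 0.971 = 3753
Band 3: 3544 * 0.976 = 3459
Band 4: 9223 * 0.975 = 8992
Band 5: 1487 * 0.956 = 1422
Band 6: 10516 * 0.967 = 10169
Band 7: 8655 * 0.933 + 4963 * 0.653 = 8075 + 3241 = 11316
Net migration: Band 4 − 512 → 8480
End of period: [1449, 3753, 3459, 8480, 1422, 10169, 11316]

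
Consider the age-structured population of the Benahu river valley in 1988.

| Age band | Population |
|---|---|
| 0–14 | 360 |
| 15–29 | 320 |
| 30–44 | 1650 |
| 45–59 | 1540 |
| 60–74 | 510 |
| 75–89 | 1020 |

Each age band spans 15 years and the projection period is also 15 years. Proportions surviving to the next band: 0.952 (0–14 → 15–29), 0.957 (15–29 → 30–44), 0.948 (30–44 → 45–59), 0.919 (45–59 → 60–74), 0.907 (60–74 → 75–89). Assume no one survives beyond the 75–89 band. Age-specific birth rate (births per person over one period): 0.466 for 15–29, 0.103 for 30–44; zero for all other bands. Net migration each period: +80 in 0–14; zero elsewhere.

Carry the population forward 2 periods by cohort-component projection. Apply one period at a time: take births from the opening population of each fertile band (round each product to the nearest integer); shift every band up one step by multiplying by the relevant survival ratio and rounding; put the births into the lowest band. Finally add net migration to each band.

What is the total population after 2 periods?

Call the bands 1 to 6, youngest first.
Period 1.
Births: 320 × 0.466 = 149  |  1650 × 0.103 = 170 → 319
Band 2: 360 × 0.952 = 343
Band 3: 320 × 0.957 = 306
Band 4: 1650 × 0.948 = 1564
Band 5: 1540 × 0.919 = 1415
Band 6: 510 × 0.907 = 463
Net migration: Band 1 + 80 → 399
Population now: 0–14=399, 15–29=343, 30–44=306, 45–59=1564, 60–74=1415, 75–89=463
Period 2.
Births: 343 × 0.466 = 160  |  306 × 0.103 = 32 → 192
Band 2: 399 × 0.952 = 380
Band 3: 343 × 0.957 = 328
Band 4: 306 × 0.948 = 290
Band 5: 1564 × 0.919 = 1437
Band 6: 1415 × 0.907 = 1283
Net migration: Band 1 + 80 → 272
Population now: 0–14=272, 15–29=380, 30–44=328, 45–59=290, 60–74=1437, 75–89=1283
Total after period 2: 272 + 380 + 328 + 290 + 1437 + 1283 = 3990

3990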